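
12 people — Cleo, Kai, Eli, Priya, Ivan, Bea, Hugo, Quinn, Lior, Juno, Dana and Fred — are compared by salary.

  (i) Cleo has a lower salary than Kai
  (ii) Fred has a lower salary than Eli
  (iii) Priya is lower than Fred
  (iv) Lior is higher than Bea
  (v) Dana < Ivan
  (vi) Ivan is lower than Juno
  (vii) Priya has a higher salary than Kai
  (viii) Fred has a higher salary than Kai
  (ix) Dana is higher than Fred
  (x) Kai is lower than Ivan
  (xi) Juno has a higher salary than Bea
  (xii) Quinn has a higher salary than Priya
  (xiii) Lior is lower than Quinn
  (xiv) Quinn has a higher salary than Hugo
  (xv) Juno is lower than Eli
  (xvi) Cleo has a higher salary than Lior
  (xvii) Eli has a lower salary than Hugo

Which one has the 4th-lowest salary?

Kai

The consecutive relations fix a unique order: Bea < Lior < Cleo < Kai < Priya < Fred < Dana < Ivan < Juno < Eli < Hugo < Quinn.
The 4th smallest is Kai.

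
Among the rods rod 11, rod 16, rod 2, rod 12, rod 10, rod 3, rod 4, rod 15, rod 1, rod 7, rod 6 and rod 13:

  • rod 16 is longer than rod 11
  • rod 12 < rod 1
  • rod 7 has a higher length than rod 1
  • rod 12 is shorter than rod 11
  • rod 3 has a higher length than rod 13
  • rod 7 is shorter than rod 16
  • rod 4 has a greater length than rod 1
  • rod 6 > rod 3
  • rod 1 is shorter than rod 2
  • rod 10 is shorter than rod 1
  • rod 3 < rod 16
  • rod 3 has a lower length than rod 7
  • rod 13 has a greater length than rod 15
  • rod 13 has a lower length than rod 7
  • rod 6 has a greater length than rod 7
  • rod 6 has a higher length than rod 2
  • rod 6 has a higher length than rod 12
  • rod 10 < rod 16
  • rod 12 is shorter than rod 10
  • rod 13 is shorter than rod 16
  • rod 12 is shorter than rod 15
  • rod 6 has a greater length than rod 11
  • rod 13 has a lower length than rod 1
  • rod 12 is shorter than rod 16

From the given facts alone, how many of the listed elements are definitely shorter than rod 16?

From rod 16 the given relations immediately reach rod 12, rod 13, rod 10, rod 3, rod 11, rod 7.
From those, rod 15, rod 1 — 8 in total.
No other element is forced below rod 16 by the given relations, so the count is 8.

8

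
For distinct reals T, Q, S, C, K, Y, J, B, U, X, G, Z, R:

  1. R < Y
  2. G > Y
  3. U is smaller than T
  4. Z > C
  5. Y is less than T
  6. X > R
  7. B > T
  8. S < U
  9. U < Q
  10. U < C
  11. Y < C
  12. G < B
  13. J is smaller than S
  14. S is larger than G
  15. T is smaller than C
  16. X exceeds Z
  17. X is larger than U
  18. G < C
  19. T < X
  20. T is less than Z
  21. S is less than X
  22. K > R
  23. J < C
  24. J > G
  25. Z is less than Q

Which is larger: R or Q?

Q

R < Y and Y < G give R < G.
Then G < J extends the chain to J.
With J < S: R < Y < G < J < S.
With S < U: R < Y < G < J < S < U.
Then U < T extends the chain to T.
Then T < C extends the chain to C.
Then C < Z extends the chain to Z.
Then Z < Q extends the chain to Q.
So R < Q; Q is the larger of the two.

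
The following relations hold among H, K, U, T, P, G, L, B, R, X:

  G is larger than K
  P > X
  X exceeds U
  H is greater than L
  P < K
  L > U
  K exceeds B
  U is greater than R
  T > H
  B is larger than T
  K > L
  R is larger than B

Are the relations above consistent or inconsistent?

Chaining the given relations yields L < H < T < B < R < U, so L < U. But one relation states U < L. These cannot both hold.

inconsistent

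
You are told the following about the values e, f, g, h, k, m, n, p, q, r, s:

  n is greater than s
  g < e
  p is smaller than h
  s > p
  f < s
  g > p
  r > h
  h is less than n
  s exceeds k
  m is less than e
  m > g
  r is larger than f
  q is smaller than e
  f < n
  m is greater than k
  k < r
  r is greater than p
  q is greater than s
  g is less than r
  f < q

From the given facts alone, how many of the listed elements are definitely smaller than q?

Directly below q: f, s.
One step further: p, k (4 so far).
No other element is forced below q by the given relations, so the count is 4.

4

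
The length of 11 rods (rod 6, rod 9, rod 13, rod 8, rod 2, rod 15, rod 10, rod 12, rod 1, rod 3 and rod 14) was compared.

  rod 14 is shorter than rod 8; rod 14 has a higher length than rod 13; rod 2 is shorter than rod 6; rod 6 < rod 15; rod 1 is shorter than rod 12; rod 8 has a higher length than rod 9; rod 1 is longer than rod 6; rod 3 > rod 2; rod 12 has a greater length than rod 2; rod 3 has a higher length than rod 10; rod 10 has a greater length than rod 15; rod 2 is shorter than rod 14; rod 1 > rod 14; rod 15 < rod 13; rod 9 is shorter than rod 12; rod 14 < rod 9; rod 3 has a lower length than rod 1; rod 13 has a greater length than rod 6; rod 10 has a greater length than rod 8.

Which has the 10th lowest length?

rod 1

Chaining the given pairs: rod 2 < rod 6 < rod 15 < rod 13 < rod 14 < rod 9 < rod 8 < rod 10 < rod 3 < rod 1 < rod 12.
Counting 10 from the smallest end gives rod 1.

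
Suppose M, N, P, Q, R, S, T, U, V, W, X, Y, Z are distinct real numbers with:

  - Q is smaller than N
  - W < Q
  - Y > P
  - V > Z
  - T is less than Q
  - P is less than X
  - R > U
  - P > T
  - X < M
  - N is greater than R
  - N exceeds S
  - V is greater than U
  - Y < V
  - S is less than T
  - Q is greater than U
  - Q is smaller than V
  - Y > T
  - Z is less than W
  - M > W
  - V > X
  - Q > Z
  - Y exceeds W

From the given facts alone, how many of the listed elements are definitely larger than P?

4

Directly above P: Y, X.
One step further: V, M (4 so far).
Nothing else is reachable above P; 4 in all.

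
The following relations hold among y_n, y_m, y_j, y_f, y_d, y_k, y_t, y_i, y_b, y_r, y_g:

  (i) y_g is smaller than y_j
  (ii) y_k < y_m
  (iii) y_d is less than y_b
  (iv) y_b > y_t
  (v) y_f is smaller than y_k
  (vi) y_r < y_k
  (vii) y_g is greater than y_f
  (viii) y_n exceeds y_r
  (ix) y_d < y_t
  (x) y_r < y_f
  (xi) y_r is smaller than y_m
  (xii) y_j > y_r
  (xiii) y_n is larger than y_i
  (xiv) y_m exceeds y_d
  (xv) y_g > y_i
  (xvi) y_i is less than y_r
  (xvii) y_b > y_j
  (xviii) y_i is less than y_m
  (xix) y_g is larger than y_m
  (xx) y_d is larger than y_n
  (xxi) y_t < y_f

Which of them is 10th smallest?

Piecing the relations together gives one ordering: y_i < y_r < y_n < y_d < y_t < y_f < y_k < y_m < y_g < y_j < y_b.
Counting 10 from the smallest end gives y_j.

y_j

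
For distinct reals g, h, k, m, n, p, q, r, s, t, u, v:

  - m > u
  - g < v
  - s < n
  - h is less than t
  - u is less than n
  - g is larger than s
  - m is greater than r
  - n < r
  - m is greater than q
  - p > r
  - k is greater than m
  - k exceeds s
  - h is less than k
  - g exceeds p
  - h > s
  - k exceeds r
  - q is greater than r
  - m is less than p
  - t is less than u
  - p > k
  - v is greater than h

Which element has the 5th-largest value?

m

Piecing the relations together gives one ordering: s < h < t < u < n < r < q < m < k < p < g < v.
The 5th largest is m.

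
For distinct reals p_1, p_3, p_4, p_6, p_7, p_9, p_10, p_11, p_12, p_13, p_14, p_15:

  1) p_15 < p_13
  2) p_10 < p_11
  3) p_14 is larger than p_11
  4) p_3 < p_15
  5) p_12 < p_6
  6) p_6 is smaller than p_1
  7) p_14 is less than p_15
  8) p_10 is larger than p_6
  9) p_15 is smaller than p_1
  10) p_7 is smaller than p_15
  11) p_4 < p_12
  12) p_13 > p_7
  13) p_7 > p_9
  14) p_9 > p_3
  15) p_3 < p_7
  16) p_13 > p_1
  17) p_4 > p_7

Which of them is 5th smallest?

Piecing the relations together gives one ordering: p_3 < p_9 < p_7 < p_4 < p_12 < p_6 < p_10 < p_11 < p_14 < p_15 < p_1 < p_13.
The 5th smallest is p_12.

p_12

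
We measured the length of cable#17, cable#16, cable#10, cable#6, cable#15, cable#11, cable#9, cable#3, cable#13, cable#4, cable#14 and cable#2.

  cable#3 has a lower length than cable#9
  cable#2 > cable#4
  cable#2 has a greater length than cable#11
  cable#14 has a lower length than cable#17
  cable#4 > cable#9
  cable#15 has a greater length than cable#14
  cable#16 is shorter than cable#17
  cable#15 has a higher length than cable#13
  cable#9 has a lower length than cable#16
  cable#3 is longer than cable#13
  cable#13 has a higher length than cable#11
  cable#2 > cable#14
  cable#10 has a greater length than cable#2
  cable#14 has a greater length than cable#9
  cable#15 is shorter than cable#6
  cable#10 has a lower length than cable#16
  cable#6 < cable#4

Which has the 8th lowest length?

Piecing the relations together gives one ordering: cable#11 < cable#13 < cable#3 < cable#9 < cable#14 < cable#15 < cable#6 < cable#4 < cable#2 < cable#10 < cable#16 < cable#17.
The 8th smallest is cable#4.

cable#4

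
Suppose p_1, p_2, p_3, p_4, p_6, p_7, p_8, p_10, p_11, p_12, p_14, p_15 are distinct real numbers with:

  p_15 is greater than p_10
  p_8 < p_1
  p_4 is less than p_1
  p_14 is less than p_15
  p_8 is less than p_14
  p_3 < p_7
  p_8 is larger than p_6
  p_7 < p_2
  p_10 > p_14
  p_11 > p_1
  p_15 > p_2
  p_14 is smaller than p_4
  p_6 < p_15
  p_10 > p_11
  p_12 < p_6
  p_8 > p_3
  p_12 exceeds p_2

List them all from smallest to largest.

p_3 < p_7 < p_2 < p_12 < p_6 < p_8 < p_14 < p_4 < p_1 < p_11 < p_10 < p_15

The consecutive links are each given: p_3 < p_7; p_7 < p_2; p_2 < p_12; p_12 < p_6; p_6 < p_8; p_8 < p_14; p_14 < p_4; p_4 < p_1; p_1 < p_11; p_11 < p_10; p_10 < p_15.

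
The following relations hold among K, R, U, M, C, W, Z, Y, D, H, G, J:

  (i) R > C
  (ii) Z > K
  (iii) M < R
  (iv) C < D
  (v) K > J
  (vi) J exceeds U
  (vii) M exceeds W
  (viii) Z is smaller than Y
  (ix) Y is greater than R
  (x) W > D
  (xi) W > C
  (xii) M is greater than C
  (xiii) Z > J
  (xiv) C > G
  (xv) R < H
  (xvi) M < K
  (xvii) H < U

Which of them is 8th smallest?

U

Chaining the given pairs: G < C < D < W < M < R < H < U < J < K < Z < Y.
The 8th smallest is U.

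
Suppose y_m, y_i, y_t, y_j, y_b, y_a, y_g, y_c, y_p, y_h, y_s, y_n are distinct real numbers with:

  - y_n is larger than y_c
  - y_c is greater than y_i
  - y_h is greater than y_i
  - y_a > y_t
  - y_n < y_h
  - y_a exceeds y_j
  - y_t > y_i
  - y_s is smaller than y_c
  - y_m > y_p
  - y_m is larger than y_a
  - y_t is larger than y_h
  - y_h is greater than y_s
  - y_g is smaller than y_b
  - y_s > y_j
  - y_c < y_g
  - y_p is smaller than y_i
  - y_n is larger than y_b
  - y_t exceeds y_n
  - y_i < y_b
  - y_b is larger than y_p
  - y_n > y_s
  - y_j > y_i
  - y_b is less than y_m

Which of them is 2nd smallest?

The consecutive relations fix a unique order: y_p < y_i < y_j < y_s < y_c < y_g < y_b < y_n < y_h < y_t < y_a < y_m.
Counting 2 from the smallest end gives y_i.

y_i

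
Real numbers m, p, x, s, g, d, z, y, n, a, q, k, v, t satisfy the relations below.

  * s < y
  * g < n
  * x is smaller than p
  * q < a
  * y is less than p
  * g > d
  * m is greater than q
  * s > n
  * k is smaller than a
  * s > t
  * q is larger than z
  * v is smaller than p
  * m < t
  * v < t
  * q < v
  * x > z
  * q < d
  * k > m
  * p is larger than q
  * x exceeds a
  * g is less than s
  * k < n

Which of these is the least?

Chaining upward from z: directly above it, q, x; then v, m, d, a, p; then t, k, g; then n, s; then y.
That covers every other element, and nothing is given below z, so z is the least.

z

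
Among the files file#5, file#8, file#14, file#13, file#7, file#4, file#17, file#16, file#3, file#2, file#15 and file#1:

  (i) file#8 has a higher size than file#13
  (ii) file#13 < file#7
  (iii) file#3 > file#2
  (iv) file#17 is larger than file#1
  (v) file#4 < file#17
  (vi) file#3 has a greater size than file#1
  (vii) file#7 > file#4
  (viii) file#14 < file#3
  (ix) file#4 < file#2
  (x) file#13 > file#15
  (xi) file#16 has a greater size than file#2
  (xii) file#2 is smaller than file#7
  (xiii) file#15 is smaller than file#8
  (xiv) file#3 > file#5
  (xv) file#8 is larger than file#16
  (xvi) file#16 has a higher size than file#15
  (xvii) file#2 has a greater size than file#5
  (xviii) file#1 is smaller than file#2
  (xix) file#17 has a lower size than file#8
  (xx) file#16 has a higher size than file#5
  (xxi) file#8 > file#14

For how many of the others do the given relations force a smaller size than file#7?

6

Directly below file#7: file#13, file#4, file#2.
One step further: file#15, file#1, file#5 (6 so far).
No other element is forced below file#7 by the given relations, so the count is 6.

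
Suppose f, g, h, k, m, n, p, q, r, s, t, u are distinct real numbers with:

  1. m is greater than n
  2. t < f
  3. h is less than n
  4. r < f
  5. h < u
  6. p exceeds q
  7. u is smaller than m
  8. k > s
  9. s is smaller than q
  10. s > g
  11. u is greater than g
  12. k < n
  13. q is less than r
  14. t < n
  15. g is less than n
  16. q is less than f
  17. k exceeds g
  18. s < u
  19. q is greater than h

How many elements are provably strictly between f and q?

The relations place q below f. An element lies strictly between them when it is forced above q and also forced below f.
Above q: {r, p}. Below f: {h, g, t, s, r}.
Intersection: {r} — 1.

1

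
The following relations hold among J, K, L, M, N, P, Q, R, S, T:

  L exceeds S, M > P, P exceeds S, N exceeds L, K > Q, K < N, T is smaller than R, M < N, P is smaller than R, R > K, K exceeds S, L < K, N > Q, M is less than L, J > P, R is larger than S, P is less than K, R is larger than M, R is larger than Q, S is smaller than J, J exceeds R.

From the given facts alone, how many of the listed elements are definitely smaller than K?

Directly below K: Q, S, P, L.
One step further: M (5 so far).
Nothing else is reachable below K; 5 in all.

5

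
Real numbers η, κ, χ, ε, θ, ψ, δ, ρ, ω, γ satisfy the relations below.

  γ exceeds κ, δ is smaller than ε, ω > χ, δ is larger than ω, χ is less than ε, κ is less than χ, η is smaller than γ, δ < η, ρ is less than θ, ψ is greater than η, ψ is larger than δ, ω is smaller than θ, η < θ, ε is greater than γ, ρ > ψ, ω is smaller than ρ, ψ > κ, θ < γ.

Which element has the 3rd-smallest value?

ω

Chaining the given pairs: κ < χ < ω < δ < η < ψ < ρ < θ < γ < ε.
The 3rd smallest is ω.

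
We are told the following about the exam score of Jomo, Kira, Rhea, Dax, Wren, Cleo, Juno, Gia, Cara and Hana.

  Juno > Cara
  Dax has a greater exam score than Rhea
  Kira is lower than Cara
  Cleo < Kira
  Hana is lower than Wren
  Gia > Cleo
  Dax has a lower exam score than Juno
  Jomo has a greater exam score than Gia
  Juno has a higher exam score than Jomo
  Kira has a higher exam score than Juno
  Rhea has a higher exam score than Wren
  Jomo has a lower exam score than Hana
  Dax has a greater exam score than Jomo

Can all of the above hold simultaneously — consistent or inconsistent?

We have Cara < Juno stated directly, yet also Juno < Kira < Cara by chaining the others — so Juno < Cara. Contradiction.

inconsistent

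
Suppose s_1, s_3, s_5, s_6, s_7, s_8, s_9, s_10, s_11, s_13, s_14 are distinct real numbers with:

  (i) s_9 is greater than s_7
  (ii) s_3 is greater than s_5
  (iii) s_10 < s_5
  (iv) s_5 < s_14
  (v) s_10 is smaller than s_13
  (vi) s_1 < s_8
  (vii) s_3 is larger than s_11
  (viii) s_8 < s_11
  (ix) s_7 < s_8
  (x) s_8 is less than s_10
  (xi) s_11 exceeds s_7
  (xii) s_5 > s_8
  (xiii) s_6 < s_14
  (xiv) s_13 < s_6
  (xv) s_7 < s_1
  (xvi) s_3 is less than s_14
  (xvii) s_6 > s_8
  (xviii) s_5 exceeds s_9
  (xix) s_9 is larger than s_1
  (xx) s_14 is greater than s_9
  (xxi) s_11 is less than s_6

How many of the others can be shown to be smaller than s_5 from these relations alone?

Directly below s_5: s_8, s_9, s_10.
One step further: s_7, s_1 (5 so far).
Nothing else is reachable below s_5; 5 in all.

5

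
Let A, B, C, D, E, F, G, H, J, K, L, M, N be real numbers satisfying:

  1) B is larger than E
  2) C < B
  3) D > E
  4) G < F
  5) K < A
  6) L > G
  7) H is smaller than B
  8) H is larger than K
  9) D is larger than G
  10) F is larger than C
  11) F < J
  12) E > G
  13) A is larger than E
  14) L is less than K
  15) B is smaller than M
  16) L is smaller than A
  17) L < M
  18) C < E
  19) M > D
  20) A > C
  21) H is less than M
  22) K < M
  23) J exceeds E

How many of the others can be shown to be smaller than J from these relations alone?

From J the given relations immediately reach E, F.
From those, G, C — 4 in total.
No other element is forced below J by the given relations, so the count is 4.

4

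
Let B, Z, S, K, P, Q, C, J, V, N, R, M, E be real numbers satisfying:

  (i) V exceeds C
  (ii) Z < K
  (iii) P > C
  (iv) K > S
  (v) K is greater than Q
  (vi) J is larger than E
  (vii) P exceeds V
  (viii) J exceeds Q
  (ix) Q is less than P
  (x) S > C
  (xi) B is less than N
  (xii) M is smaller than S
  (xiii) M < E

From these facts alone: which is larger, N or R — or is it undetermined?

Following every chain through N: below N we get B.
R is not reached, and no chain runs the other way from R to N.
So the given relations leave the order of N and R undetermined.

undetermined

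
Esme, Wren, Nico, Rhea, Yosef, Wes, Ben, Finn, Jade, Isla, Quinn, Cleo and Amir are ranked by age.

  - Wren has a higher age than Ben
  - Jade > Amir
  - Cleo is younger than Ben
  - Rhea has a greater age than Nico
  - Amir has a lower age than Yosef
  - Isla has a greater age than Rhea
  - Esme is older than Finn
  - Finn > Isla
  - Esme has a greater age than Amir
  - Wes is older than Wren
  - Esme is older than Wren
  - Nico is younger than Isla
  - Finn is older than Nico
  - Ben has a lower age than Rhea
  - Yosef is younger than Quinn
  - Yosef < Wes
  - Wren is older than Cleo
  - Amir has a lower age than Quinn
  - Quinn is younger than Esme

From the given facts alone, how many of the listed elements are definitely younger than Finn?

5

Directly below Finn: Nico, Isla.
One step further: Rhea (3 so far).
One step further: Ben (4 so far).
One step further: Cleo (5 so far).
No other element is forced below Finn by the given relations, so the count is 5.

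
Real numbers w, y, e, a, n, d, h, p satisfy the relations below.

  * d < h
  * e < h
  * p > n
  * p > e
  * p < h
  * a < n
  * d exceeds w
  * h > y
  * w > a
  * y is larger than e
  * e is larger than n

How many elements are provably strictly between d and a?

Chaining upward from a reaches: w, n, e, y, p, h.
Chaining downward from d reaches: w.
Strictly between a and d are those in both lists: w — 1 element.

1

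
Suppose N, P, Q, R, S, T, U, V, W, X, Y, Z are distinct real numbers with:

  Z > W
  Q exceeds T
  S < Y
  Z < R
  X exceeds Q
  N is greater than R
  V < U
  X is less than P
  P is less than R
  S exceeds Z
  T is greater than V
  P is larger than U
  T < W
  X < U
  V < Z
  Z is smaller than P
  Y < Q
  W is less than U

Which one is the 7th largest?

Y

The consecutive relations fix a unique order: V < T < W < Z < S < Y < Q < X < U < P < R < N.
The 7th largest is Y.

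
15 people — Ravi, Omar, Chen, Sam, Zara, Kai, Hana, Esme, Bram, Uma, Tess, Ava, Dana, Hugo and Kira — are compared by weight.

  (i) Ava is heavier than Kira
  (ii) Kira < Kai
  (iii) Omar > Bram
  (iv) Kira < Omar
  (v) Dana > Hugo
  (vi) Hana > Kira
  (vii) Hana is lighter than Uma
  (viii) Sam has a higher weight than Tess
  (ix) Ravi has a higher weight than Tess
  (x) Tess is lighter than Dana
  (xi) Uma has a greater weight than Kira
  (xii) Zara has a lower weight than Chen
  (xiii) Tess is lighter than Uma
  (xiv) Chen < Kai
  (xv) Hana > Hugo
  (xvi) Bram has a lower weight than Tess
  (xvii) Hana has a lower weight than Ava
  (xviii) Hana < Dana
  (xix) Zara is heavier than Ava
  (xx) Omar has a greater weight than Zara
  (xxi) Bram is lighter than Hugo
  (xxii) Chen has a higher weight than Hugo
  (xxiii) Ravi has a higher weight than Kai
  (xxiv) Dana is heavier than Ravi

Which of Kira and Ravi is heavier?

Kira < Hana and Hana < Ava give Kira < Ava.
With Ava < Zara: Kira < Hana < Ava < Zara.
Then Zara < Chen extends the chain to Chen.
Then Chen < Kai extends the chain to Kai.
With Kai < Ravi: Kira < Hana < Ava < Zara < Chen < Kai < Ravi.
So Kira < Ravi; Ravi is the heavier of the two.

Ravi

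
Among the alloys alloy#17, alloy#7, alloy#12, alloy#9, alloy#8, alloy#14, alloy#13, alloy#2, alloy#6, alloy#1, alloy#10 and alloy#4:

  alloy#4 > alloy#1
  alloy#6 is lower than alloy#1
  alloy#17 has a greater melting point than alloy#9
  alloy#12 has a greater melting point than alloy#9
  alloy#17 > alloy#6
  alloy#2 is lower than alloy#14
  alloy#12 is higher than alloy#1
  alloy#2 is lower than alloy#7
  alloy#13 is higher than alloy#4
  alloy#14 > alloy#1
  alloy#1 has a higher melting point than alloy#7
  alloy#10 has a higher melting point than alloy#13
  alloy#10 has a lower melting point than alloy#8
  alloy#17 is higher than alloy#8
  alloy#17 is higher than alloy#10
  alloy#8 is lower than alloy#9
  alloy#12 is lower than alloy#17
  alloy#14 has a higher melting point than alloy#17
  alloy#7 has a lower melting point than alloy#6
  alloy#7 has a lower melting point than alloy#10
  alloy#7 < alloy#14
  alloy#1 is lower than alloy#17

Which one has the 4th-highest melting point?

alloy#9

The consecutive relations fix a unique order: alloy#2 < alloy#7 < alloy#6 < alloy#1 < alloy#4 < alloy#13 < alloy#10 < alloy#8 < alloy#9 < alloy#12 < alloy#17 < alloy#14.
The 4th largest is alloy#9.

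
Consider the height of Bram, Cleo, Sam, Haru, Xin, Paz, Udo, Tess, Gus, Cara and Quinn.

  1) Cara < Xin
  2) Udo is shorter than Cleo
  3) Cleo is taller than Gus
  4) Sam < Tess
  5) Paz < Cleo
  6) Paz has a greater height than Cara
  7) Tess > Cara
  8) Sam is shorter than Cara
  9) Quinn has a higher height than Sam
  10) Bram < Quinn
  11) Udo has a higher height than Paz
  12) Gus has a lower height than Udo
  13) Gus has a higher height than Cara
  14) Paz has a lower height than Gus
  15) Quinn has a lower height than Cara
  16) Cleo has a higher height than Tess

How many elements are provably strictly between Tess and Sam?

Chaining upward from Sam reaches: Quinn, Cara, Paz, Xin, Gus, Udo, Cleo.
Chaining downward from Tess reaches: Bram, Quinn, Cara.
Strictly between Sam and Tess are those in both lists: Quinn, Cara — 2 elements.

2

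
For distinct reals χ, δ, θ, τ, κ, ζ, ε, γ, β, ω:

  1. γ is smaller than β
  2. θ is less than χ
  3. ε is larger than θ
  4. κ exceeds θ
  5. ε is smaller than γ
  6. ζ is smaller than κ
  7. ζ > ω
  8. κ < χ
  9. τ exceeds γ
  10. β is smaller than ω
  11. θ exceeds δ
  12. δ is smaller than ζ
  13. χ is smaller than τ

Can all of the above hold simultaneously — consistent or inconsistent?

consistent

Every relation is compatible with δ < θ < ε < γ < β < ω < ζ < κ < χ < τ; the set is consistent.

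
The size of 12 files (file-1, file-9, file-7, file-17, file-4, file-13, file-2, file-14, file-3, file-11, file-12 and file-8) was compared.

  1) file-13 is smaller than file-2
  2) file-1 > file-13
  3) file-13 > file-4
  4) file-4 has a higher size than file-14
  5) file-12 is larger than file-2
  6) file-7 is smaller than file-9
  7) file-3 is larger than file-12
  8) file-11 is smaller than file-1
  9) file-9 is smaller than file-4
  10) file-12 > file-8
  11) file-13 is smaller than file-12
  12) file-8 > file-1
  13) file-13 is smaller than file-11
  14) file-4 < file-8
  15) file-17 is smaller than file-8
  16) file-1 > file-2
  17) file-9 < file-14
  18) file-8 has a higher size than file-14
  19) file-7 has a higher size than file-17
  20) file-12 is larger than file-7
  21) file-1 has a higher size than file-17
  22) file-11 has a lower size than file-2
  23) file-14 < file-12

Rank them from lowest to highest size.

The consecutive links are each given: file-17 < file-7; file-7 < file-9; file-9 < file-14; file-14 < file-4; file-4 < file-13; file-13 < file-11; file-11 < file-2; file-2 < file-1; file-1 < file-8; file-8 < file-12; file-12 < file-3.

file-17 < file-7 < file-9 < file-14 < file-4 < file-13 < file-11 < file-2 < file-1 < file-8 < file-12 < file-3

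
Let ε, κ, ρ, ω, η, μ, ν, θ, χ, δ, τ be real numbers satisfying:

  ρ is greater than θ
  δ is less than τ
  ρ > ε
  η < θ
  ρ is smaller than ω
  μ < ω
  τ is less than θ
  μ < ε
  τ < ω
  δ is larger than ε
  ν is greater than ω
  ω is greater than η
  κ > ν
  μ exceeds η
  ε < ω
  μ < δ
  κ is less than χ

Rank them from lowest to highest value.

η < μ < ε < δ < τ < θ < ρ < ω < ν < κ < χ

The consecutive links are each given: η < μ; μ < ε; ε < δ; δ < τ; τ < θ; θ < ρ; ρ < ω; ω < ν; ν < κ; κ < χ.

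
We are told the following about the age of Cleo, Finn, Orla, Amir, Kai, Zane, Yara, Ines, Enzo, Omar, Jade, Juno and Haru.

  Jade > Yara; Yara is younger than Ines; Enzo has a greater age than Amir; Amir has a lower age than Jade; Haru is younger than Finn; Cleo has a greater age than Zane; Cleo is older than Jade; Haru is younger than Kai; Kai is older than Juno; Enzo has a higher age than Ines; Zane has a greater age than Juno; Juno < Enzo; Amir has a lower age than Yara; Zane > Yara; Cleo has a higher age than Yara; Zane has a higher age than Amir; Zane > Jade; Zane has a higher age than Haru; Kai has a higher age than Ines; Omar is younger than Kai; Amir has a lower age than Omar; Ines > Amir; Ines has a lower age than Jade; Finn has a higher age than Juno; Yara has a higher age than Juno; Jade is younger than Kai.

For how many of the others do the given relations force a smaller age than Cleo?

Directly below Cleo: Yara, Jade, Zane.
One step further: Juno, Haru, Amir, Ines (7 so far).
Nothing else is reachable below Cleo; 7 in all.

7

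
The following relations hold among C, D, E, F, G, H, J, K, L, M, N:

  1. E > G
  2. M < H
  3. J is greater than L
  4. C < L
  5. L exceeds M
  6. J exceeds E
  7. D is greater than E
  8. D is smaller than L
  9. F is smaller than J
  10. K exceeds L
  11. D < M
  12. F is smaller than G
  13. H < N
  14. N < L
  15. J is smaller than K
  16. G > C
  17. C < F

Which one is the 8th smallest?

The consecutive relations fix a unique order: C < F < G < E < D < M < H < N < L < J < K.
The 8th smallest is N.

N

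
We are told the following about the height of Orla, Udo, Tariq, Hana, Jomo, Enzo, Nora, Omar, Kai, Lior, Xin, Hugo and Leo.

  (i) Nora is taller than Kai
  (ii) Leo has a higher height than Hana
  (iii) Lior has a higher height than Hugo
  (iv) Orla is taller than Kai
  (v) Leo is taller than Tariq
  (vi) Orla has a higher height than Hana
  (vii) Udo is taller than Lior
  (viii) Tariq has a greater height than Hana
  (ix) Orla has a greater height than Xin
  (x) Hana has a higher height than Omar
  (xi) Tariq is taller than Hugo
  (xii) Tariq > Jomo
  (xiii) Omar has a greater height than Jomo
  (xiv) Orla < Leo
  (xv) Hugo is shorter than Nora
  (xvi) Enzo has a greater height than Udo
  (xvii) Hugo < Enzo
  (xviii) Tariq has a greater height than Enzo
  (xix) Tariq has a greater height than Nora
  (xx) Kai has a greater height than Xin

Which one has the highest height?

Jomo is not greatest since Jomo < Tariq; Hugo is not greatest since Hugo < Nora; Xin is not greatest since Xin < Orla; Omar is not greatest since Omar < Hana; Kai is not greatest since Kai < Nora; Lior is not greatest since Lior < Udo; Nora is not greatest since Nora < Tariq; Udo is not greatest since Udo < Enzo; Hana is not greatest since Hana < Leo; Enzo is not greatest since Enzo < Tariq; Tariq is not greatest since Tariq < Leo; Orla is not greatest since Orla < Leo.
Only Leo has nothing above it, so Leo is the highest height.

Leo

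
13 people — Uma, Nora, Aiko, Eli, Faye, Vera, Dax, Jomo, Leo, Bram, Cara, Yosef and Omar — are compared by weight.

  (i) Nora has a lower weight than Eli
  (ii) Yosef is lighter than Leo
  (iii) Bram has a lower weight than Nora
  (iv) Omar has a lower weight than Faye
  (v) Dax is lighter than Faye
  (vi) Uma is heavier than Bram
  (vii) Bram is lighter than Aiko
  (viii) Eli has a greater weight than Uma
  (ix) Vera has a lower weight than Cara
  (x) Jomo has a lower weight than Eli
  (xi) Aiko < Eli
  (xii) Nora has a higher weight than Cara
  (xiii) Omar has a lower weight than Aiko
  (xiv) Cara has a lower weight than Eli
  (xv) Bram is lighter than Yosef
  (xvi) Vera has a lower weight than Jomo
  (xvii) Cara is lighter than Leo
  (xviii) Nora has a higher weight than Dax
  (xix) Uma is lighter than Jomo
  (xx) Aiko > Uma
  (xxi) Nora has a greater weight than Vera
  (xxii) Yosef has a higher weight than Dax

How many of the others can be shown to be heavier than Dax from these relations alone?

5

From Dax the given relations immediately reach Faye, Yosef, Nora.
From those, Leo, Eli — 5 in total.
Nothing else is reachable above Dax; 5 in all.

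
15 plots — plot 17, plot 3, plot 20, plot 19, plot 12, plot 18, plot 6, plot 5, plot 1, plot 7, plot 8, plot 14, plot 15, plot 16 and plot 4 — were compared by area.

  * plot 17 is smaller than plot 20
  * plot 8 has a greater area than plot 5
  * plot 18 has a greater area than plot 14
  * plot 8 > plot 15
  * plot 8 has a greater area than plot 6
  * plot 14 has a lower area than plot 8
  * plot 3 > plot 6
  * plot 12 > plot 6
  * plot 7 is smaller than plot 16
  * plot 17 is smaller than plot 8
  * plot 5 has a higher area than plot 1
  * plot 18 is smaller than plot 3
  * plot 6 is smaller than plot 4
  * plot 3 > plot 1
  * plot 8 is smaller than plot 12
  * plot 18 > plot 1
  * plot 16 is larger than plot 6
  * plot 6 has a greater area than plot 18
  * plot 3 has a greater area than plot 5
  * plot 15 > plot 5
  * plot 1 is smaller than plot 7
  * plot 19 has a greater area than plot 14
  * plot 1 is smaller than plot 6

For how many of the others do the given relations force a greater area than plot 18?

6

From plot 18 the given relations immediately reach plot 6, plot 3.
From those, plot 16, plot 8, plot 12, plot 4 — 6 in total.
No other element is forced above plot 18 by the given relations, so the count is 6.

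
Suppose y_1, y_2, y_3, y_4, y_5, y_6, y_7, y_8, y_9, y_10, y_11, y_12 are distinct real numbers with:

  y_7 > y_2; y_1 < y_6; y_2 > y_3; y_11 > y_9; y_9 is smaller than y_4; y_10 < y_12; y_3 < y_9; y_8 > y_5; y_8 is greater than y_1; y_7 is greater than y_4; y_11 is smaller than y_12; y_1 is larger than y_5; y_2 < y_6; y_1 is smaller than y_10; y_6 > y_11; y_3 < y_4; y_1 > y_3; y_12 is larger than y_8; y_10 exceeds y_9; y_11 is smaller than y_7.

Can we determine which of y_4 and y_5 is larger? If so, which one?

Following every chain through y_5: above y_5 we get y_1, y_10, y_8, y_12, y_6.
y_4 is not reached, and no chain runs the other way from y_4 to y_5.
So the given relations leave the order of y_5 and y_4 undetermined.

undetermined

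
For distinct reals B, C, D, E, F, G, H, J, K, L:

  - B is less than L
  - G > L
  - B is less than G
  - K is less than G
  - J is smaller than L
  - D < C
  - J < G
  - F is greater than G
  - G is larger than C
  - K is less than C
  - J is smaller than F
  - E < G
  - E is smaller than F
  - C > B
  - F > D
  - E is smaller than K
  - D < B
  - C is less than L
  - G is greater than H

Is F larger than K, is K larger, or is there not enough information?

K < C and C < L give K < L.
Then L < G extends the chain to G.
Then G < F extends the chain to F.
So F is larger.

F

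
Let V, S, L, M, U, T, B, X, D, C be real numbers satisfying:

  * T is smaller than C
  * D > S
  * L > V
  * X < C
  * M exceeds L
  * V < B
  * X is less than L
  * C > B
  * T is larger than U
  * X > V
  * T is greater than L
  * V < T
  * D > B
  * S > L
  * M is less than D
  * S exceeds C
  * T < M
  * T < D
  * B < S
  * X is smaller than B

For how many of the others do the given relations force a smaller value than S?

The elements the relations force below S are V, X, L, U, T, B, C — no chain reaches any other.
That is 7.

7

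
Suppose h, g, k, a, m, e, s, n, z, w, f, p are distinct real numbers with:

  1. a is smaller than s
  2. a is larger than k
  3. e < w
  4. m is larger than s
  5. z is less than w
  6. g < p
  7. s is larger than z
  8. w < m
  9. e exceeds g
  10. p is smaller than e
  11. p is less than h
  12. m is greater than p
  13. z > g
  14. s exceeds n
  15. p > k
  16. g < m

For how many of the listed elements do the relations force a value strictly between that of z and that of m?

The relations place z below m. An element lies strictly between them when it is forced above z and also forced below m.
Above z: {s, w}. Below m: {k, g, p, a, e, n, s, w}.
Intersection: {s, w} — 2.

2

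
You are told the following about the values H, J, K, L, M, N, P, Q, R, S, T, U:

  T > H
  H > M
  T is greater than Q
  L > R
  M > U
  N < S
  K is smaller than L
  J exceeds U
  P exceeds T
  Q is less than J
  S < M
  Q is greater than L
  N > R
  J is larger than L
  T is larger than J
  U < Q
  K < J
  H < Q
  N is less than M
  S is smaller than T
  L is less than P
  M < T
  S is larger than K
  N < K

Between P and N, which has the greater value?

N < K and K < S give N < S.
With S < M: N < K < S < M.
Then M < H extends the chain to H.
Then H < Q extends the chain to Q.
With Q < J: N < K < S < M < H < Q < J.
Then J < T extends the chain to T.
Then T < P extends the chain to P.
So N < P; P is the larger of the two.

P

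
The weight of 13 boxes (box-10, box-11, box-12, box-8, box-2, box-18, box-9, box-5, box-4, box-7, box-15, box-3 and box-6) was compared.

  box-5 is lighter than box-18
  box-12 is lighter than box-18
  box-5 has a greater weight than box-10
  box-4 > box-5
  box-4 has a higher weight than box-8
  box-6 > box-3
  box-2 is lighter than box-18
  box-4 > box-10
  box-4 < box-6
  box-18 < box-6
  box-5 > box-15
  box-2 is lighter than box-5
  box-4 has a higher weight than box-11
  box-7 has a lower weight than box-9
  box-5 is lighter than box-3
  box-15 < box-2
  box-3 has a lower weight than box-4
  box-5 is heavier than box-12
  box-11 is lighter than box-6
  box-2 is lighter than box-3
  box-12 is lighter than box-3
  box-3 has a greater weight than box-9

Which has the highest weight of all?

box-12 is not greatest since box-12 < box-5; box-15 is not greatest since box-15 < box-2; box-10 is not greatest since box-10 < box-4; box-7 is not greatest since box-7 < box-9; box-11 is not greatest since box-11 < box-6; box-8 is not greatest since box-8 < box-4; box-2 is not greatest since box-2 < box-5; box-9 is not greatest since box-9 < box-3; box-5 is not greatest since box-5 < box-3; box-3 is not greatest since box-3 < box-4; box-18 is not greatest since box-18 < box-6; box-4 is not greatest since box-4 < box-6.
Only box-6 has nothing above it, so box-6 is the highest weight.

box-6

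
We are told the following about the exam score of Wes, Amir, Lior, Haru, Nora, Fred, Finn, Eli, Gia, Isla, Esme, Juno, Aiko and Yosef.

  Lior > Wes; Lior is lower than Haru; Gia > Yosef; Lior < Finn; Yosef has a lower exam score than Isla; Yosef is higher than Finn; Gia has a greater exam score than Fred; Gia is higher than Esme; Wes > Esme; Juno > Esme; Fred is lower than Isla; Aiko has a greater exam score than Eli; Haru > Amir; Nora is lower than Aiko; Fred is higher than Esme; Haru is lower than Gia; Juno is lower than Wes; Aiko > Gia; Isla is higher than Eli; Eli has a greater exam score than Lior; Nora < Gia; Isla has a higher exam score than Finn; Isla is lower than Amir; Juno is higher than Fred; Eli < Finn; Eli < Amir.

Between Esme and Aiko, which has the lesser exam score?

Esme < Fred and Fred < Juno give Esme < Juno.
With Juno < Wes: Esme < Fred < Juno < Wes.
Then Wes < Lior extends the chain to Lior.
With Lior < Eli: Esme < Fred < Juno < Wes < Lior < Eli.
With Eli < Finn: Esme < Fred < Juno < Wes < Lior < Eli < Finn.
With Finn < Yosef: Esme < Fred < Juno < Wes < Lior < Eli < Finn < Yosef.
With Yosef < Isla: Esme < Fred < Juno < Wes < Lior < Eli < Finn < Yosef < Isla.
Then Isla < Amir extends the chain to Amir.
Then Amir < Haru extends the chain to Haru.
With Haru < Gia: Esme < Fred < Juno < Wes < Lior < Eli < Finn < Yosef < Isla < Amir < Haru < Gia.
Then Gia < Aiko extends the chain to Aiko.
So Esme < Aiko; Esme is the lower of the two.

Esme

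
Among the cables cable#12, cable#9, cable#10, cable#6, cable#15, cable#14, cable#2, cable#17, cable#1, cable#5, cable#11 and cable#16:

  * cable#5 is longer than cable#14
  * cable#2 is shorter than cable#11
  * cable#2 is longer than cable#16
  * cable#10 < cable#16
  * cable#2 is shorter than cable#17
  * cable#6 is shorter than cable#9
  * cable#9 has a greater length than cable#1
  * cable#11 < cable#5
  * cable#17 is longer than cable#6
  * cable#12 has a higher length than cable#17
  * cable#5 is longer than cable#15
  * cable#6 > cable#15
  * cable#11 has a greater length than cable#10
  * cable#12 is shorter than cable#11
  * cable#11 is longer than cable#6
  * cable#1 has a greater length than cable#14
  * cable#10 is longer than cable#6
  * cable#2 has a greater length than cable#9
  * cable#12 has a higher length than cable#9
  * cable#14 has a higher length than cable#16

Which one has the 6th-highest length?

Piecing the relations together gives one ordering: cable#15 < cable#6 < cable#10 < cable#16 < cable#14 < cable#1 < cable#9 < cable#2 < cable#17 < cable#12 < cable#11 < cable#5.
Counting 6 from the largest end gives cable#9.

cable#9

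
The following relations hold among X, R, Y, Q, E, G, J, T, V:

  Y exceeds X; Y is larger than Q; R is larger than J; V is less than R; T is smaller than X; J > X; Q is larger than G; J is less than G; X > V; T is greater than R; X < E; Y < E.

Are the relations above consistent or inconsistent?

inconsistent

We have J < R stated directly, yet also R < T < X < J by chaining the others — so R < J. Contradiction.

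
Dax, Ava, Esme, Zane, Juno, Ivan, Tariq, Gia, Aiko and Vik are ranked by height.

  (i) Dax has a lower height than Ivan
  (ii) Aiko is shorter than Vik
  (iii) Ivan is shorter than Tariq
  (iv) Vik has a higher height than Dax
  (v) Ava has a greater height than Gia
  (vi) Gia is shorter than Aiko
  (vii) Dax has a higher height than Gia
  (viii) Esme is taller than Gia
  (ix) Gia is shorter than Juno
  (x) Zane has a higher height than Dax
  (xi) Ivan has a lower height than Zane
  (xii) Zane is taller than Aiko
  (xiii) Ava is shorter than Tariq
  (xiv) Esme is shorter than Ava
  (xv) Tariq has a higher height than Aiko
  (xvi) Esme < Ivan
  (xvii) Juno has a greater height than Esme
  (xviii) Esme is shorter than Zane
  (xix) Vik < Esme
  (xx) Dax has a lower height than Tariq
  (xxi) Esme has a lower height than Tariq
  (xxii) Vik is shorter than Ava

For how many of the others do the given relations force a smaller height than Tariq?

From Tariq the given relations immediately reach Aiko, Dax, Esme, Ivan, Ava.
From those, Gia, Vik — 7 in total.
No other element is forced below Tariq by the given relations, so the count is 7.

7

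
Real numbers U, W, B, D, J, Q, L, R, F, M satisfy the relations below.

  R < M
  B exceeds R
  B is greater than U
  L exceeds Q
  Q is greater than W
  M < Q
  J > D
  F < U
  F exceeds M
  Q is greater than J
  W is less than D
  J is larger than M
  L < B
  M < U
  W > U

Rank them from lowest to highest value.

Each adjacent pair is fixed by a given relation: R < M; M < F; F < U; U < W; W < D; D < J; J < Q; Q < L; L < B. Chaining them end to end gives the full order.

R < M < F < U < W < D < J < Q < L < B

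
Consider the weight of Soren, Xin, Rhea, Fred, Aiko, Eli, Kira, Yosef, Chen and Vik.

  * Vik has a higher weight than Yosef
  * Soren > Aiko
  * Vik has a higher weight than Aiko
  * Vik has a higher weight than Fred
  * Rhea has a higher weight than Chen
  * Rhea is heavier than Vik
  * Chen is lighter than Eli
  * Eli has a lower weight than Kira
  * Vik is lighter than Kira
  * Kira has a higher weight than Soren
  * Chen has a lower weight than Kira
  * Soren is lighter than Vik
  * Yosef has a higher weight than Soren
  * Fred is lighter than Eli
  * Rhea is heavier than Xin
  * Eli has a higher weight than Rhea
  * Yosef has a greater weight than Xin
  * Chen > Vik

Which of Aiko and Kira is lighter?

Aiko

The relevant relations are Aiko < Soren; Soren < Yosef; Yosef < Vik; Vik < Chen; Chen < Rhea; Rhea < Eli; Eli < Kira.
Chaining these gives Aiko < Soren < Yosef < Vik < Chen < Rhea < Eli < Kira.
So Aiko < Kira; Aiko is the lighter of the two.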